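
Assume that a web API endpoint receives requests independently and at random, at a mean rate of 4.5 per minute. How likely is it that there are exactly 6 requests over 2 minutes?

Over the interval, μ = 4.5 × 2 = 9 (2 minutes).
P(N = 6) = e^(−μ) μ^6/6! = e^(−9) · 9^6/720 ≈ 0.0911.

0.0911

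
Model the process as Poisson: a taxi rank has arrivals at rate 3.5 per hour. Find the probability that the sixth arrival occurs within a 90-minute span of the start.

Over the interval, μ = 3.5 × 1.5 = 5.25 (a 90-minute span = 1.5 hours).
The sixth arrival falls in the interval iff at least 6 events occur there: P(S_6 ≤ t) = P(N ≥ 6) = 1 − P(N ≤ 5) ≈ 0.4278.

0.4278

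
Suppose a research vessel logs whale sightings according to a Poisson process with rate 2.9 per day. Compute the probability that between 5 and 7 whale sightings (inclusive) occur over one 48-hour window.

0.4583

Over the interval, μ = 2.9 × 2 = 5.8 (a 48-hour window = 2 days).
P(5 ≤ N ≤ 7) = Σ_{j=5}^{7} e^(−5.8) · 5.8^j/j! ≈ 0.4583.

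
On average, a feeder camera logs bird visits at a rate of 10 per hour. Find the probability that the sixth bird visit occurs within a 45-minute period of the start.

0.7586

Over the interval, μ = 10 × 0.75 = 7.5 (a 45-minute period = 0.75 hours).
The sixth arrival falls in the interval iff at least 6 events occur there: P(S_6 ≤ t) = P(N ≥ 6) = 1 − P(N ≤ 5) ≈ 0.7586.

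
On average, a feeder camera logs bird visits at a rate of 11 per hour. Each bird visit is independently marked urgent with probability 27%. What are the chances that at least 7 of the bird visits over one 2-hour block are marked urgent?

0.3841

Thinning: the bird visits that are marked urgent themselves form a Poisson process with rate 0.27 × 11 = 2.97 per hour.
Over the interval, μ = 2.97 × 2 = 5.94 (a 2-hour block = 2 hours).
P(N ≥ 7) = 1 − P(N ≤ 6) ≈ 0.3841.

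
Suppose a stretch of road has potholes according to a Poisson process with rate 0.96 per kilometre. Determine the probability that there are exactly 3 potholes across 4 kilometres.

0.2028

Over the interval, μ = 0.96 × 4 = 3.84 (4 kilometres).
P(N = 3) = e^(−μ) μ^3/3! = e^(−3.84) · 3.84^3/6 ≈ 0.2028.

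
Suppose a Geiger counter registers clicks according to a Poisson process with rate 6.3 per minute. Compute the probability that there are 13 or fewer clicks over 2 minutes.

Over the interval, μ = 6.3 × 2 = 12.6 (2 minutes).
P(N ≤ 13) = Σ_{j=0}^{13} e^(−μ) μ^j/j! ≈ 0.6169.

0.6169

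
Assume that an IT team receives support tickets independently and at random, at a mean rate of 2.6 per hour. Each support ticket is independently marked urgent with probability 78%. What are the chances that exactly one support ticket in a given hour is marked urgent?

Thinning: the support tickets that are marked urgent themselves form a Poisson process with rate 0.78 × 2.6 = 2.028 per hour.
So μ = 2.028.
P(N = 1) = e^(−2.028) · 2.028^1/1! ≈ 0.2669.

0.2669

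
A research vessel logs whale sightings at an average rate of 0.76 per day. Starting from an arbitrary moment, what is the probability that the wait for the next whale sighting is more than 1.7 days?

The wait for the next event is exponential with rate λ = 0.76 per day.
P(T > 1.7) = e^(−λt) = e^(−0.76 × 1.7) = e^(−1.292) ≈ 0.2747.

0.2747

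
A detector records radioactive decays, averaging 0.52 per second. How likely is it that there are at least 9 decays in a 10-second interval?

Over the interval, μ = 0.52 × 10 = 5.2 (a 10-second interval = 10 seconds).
P(N ≥ 9) = 1 − P(N ≤ 8) = 1 − Σ_{j=0}^{8} e^(−μ) μ^j/j! ≈ 0.0819.

0.0819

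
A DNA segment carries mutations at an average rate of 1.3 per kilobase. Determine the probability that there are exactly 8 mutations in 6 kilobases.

0.1392

Over the interval, μ = 1.3 × 6 = 7.8 (6 kilobases).
P(N = 8) = e^(−μ) μ^8/8! = e^(−7.8) · 7.8^8/40320 ≈ 0.1392.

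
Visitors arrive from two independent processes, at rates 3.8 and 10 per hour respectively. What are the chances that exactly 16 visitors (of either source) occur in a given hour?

Independent Poisson processes superpose: combined rate λ = 3.8 + 10 = 13.8 per hour.
So μ = 13.8.
P(N = 16) = e^(−13.8) · 13.8^16/16! ≈ 0.0840.

0.0840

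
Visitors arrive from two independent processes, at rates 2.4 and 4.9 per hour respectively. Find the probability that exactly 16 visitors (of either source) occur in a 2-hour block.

Independent Poisson processes superpose: combined rate λ = 2.4 + 4.9 = 7.3 per hour.
Over the interval, μ = 7.3 × 2 = 14.6 (a 2-hour block = 2 hours).
P(N = 16) = e^(−14.6) · 14.6^16/16! ≈ 0.0930.

0.0930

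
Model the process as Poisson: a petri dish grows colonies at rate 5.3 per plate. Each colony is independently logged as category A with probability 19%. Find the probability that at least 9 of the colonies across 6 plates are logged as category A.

Thinning: the colonies that are logged as category A themselves form a Poisson process with rate 0.19 × 5.3 = 1.007 per plate.
Over the interval, μ = 1.007 × 6 = 6.042 (6 plates).
P(N ≥ 9) = 1 − P(N ≤ 8) ≈ 0.1571.

0.1571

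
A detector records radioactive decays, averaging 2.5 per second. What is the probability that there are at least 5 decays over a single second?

With mean μ = 2.5 per second,
P(N ≥ 5) = 1 − P(N ≤ 4) = 1 − Σ_{j=0}^{4} e^(−μ) μ^j/j! ≈ 0.1088.

0.1088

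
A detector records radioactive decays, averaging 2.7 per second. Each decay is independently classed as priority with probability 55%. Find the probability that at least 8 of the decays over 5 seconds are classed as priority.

Thinning: the decays that are classed as priority themselves form a Poisson process with rate 0.55 × 2.7 = 1.485 per second.
Over the interval, μ = 1.485 × 5 = 7.425 (5 seconds).
P(N ≥ 8) = 1 − P(N ≤ 7) ≈ 0.4643.

0.4643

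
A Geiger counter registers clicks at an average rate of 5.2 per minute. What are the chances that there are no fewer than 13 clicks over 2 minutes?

Over the interval, μ = 5.2 × 2 = 10.4 (2 minutes).
P(N ≥ 13) = 1 − P(N ≤ 12) = 1 − Σ_{j=0}^{12} e^(−μ) μ^j/j! ≈ 0.2478.

0.2478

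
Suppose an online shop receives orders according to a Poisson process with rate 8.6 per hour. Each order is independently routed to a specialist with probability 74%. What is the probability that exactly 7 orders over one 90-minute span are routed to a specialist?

Thinning: the orders that are routed to a specialist themselves form a Poisson process with rate 0.74 × 8.6 = 6.364 per hour.
Over the interval, μ = 6.364 × 1.5 = 9.546 (a 90-minute span = 1.5 hours).
P(N = 7) = e^(−9.546) · 9.546^7/7! ≈ 0.1025.

0.1025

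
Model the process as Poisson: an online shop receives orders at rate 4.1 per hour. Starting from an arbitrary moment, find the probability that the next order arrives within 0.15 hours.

Inter-arrival times are exponential with rate λ = 4.1 per hour.
P(T ≤ 0.15) = 1 − e^(−λt) = 1 − e^(−4.1 × 0.15) = 1 − e^(−0.615) ≈ 0.4594.

0.4594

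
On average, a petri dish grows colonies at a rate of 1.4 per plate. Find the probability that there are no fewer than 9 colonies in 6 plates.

0.4631

Over the interval, μ = 1.4 × 6 = 8.4 (6 plates).
P(N ≥ 9) = 1 − P(N ≤ 8) = 1 − Σ_{j=0}^{8} e^(−μ) μ^j/j! ≈ 0.4631.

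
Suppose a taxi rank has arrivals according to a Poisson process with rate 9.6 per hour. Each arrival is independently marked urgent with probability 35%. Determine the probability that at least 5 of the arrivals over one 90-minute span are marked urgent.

Thinning: the arrivals that are marked urgent themselves form a Poisson process with rate 0.35 × 9.6 = 3.36 per hour.
Over the interval, μ = 3.36 × 1.5 = 5.04 (a 90-minute span = 1.5 hours).
P(N ≥ 5) = 1 − P(N ≤ 4) ≈ 0.5665.

0.5665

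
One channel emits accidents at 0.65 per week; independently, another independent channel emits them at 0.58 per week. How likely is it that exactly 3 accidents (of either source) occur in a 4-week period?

0.1449

Independent Poisson processes superpose: combined rate λ = 0.65 + 0.58 = 1.23 per week.
Over the interval, μ = 1.23 × 4 = 4.92 (a 4-week period = 4 weeks).
P(N = 3) = e^(−4.92) · 4.92^3/3! ≈ 0.1449.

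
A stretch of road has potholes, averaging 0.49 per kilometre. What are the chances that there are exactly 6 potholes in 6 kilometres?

Over the interval, μ = 0.49 × 6 = 2.94 (6 kilometres).
P(N = 6) = e^(−μ) μ^6/6! = e^(−2.94) · 2.94^6/720 ≈ 0.0474.

0.0474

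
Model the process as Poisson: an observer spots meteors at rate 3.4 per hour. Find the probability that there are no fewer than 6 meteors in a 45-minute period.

Over the interval, μ = 3.4 × 0.75 = 2.55 (a 45-minute period = 0.75 hours).
P(N ≥ 6) = 1 − P(N ≤ 5) = 1 − Σ_{j=0}^{5} e^(−μ) μ^j/j! ≈ 0.0454.

0.0454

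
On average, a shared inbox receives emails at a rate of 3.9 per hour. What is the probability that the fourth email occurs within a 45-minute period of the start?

Over the interval, μ = 3.9 × 0.75 = 2.925 (a 45-minute period = 0.75 hours).
The fourth arrival falls in the interval iff at least 4 events occur there: P(S_4 ≤ t) = P(N ≥ 4) = 1 − P(N ≤ 3) ≈ 0.3360.

0.3360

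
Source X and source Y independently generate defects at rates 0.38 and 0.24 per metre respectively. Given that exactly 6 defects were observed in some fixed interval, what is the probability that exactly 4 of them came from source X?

0.3172

Given the total, each event is independently from source X with probability p = λ_X/(λ_X+λ_Y) = 0.38/0.62 ≈ 0.6129.
So K ~ Binomial(6, 0.38/0.62): P(K = 4) = C(6,4) · (0.38/0.62)^4 · (0.24/0.62)^2 ≈ 0.3172.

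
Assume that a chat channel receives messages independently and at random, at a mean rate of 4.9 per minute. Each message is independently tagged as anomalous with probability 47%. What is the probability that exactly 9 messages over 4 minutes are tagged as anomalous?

0.1314

Thinning: the messages that are tagged as anomalous themselves form a Poisson process with rate 0.47 × 4.9 = 2.303 per minute.
Over the interval, μ = 2.303 × 4 = 9.212 (4 minutes).
P(N = 9) = e^(−9.212) · 9.212^9/9! ≈ 0.1314.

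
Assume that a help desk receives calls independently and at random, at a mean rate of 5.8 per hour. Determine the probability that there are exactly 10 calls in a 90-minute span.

Over the interval, μ = 5.8 × 1.5 = 8.7 (a 90-minute span = 1.5 hours).
P(N = 10) = e^(−μ) μ^10/10! = e^(−8.7) · 8.7^10/3628800 ≈ 0.1140.

0.1140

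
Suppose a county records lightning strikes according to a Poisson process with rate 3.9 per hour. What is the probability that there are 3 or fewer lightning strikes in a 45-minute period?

0.6640

Over the interval, μ = 3.9 × 0.75 = 2.925 (a 45-minute period = 0.75 hours).
P(N ≤ 3) = Σ_{j=0}^{3} e^(−μ) μ^j/j! ≈ 0.6640.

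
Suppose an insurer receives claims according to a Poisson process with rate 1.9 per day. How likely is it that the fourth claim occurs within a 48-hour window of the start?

Over the interval, μ = 1.9 × 2 = 3.8 (a 48-hour window = 2 days).
The fourth arrival falls in the interval iff at least 4 events occur there: P(S_4 ≤ t) = P(N ≥ 4) = 1 − P(N ≤ 3) ≈ 0.5265.

0.5265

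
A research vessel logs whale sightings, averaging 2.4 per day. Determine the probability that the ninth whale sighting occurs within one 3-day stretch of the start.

0.2973

Over the interval, μ = 2.4 × 3 = 7.2 (a 3-day stretch = 3 days).
The ninth arrival falls in the interval iff at least 9 events occur there: P(S_9 ≤ t) = P(N ≥ 9) = 1 − P(N ≤ 8) ≈ 0.2973.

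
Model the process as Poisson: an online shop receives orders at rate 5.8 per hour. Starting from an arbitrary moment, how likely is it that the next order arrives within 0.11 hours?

0.4717

Inter-arrival times are exponential with rate λ = 5.8 per hour.
P(T ≤ 0.11) = 1 − e^(−λt) = 1 − e^(−5.8 × 0.11) = 1 − e^(−0.638) ≈ 0.4717.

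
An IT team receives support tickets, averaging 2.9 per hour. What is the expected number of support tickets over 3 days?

E[N] = λt = 2.9 × 72 = 208.8 (3 days = 72 hours).

208.8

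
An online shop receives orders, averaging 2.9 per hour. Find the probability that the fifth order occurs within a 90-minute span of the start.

Over the interval, μ = 2.9 × 1.5 = 4.35 (a 90-minute span = 1.5 hours).
The fifth arrival falls in the interval iff at least 5 events occur there: P(S_5 ≤ t) = P(N ≥ 5) = 1 − P(N ≤ 4) ≈ 0.4392.

0.4392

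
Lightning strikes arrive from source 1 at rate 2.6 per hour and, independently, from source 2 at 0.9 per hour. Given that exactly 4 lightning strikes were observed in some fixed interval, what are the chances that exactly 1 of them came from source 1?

0.0505

Given the total, each event is independently from source 1 with probability p = λ_1/(λ_1+λ_2) = 2.6/3.5 ≈ 0.7429.
So K ~ Binomial(4, 2.6/3.5): P(K = 1) = C(4,1) · (2.6/3.5)^1 · (0.9/3.5)^3 ≈ 0.0505.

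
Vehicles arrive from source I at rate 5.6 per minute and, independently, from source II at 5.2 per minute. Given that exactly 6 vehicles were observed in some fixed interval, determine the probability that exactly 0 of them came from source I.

0.0125

Given the total, each event is independently from source I with probability p = λ_I/(λ_I+λ_II) = 5.6/10.8 ≈ 0.5185.
So K ~ Binomial(6, 5.6/10.8): P(K = 0) = C(6,0) · (5.6/10.8)^0 · (5.2/10.8)^6 ≈ 0.0125.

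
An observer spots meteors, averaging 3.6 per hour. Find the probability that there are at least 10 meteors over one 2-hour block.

Over the interval, μ = 3.6 × 2 = 7.2 (a 2-hour block = 2 hours).
P(N ≥ 10) = 1 − P(N ≤ 9) = 1 − Σ_{j=0}^{9} e^(−μ) μ^j/j! ≈ 0.1904.

0.1904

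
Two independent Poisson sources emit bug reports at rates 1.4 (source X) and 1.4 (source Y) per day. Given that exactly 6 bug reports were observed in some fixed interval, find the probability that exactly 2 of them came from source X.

Given the total, each event is independently from source X with probability p = λ_X/(λ_X+λ_Y) = 1.4/2.8 = 0.5000.
So K ~ Binomial(6, 1.4/2.8): P(K = 2) = C(6,2) · (1.4/2.8)^2 · (1.4/2.8)^4 ≈ 0.2344.

0.2344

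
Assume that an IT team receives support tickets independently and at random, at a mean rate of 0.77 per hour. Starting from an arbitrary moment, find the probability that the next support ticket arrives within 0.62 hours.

Inter-arrival times are exponential with rate λ = 0.77 per hour.
P(T ≤ 0.62) = 1 − e^(−λt) = 1 − e^(−0.77 × 0.62) = 1 − e^(−0.4774) ≈ 0.3796.

0.3796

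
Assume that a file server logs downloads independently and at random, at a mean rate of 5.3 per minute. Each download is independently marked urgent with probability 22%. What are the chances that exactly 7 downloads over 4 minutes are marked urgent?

0.0898

Thinning: the downloads that are marked urgent themselves form a Poisson process with rate 0.22 × 5.3 = 1.166 per minute.
Over the interval, μ = 1.166 × 4 = 4.664 (4 minutes).
P(N = 7) = e^(−4.664) · 4.664^7/7! ≈ 0.0898.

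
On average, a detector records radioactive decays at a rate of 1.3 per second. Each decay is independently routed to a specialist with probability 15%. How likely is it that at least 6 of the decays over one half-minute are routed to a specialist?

0.5299

Thinning: the decays that are routed to a specialist themselves form a Poisson process with rate 0.15 × 1.3 = 0.195 per second.
Over the interval, μ = 0.195 × 30 = 5.85 (a half-minute = 30 seconds).
P(N ≥ 6) = 1 − P(N ≤ 5) ≈ 0.5299.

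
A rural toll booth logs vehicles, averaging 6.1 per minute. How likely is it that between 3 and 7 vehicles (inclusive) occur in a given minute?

0.6724

With mean μ = 6.1 per minute,
P(3 ≤ N ≤ 7) = Σ_{j=3}^{7} e^(−6.1) · 6.1^j/j! ≈ 0.6724.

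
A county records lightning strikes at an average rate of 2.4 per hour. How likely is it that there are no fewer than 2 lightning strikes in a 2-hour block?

0.9523

Over the interval, μ = 2.4 × 2 = 4.8 (a 2-hour block = 2 hours).
P(N ≥ 2) = 1 − P(N ≤ 1) = 1 − Σ_{j=0}^{1} e^(−μ) μ^j/j! ≈ 0.9523.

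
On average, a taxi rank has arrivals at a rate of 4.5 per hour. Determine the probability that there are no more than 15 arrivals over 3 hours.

Over the interval, μ = 4.5 × 3 = 13.5 (3 hours).
P(N ≤ 15) = Σ_{j=0}^{15} e^(−μ) μ^j/j! ≈ 0.7178.

0.7178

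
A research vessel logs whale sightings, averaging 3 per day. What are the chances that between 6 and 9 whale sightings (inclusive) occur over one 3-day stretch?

0.4717

Over the interval, μ = 3 × 3 = 9 (a 3-day stretch = 3 days).
P(6 ≤ N ≤ 9) = Σ_{j=6}^{9} e^(−9) · 9^j/j! ≈ 0.4717.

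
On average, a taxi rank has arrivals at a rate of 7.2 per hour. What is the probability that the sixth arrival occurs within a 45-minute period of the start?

Over the interval, μ = 7.2 × 0.75 = 5.4 (a 45-minute period = 0.75 hours).
The sixth arrival falls in the interval iff at least 6 events occur there: P(S_6 ≤ t) = P(N ≥ 6) = 1 − P(N ≤ 5) ≈ 0.4539.

0.4539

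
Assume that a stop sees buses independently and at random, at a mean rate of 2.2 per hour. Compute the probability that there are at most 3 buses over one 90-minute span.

0.5803

Over the interval, μ = 2.2 × 1.5 = 3.3 (a 90-minute span = 1.5 hours).
P(N ≤ 3) = Σ_{j=0}^{3} e^(−μ) μ^j/j! ≈ 0.5803.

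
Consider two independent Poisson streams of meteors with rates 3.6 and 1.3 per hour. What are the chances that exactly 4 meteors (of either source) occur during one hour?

Independent Poisson processes superpose: combined rate λ = 3.6 + 1.3 = 4.9 per hour.
So μ = 4.9.
P(N = 4) = e^(−4.9) · 4.9^4/4! ≈ 0.1789.

0.1789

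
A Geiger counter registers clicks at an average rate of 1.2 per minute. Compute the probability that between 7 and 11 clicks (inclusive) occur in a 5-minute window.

Over the interval, μ = 1.2 × 5 = 6 (a 5-minute window = 5 minutes).
P(7 ≤ N ≤ 11) = Σ_{j=7}^{11} e^(−6) · 6^j/j! ≈ 0.3736.

0.3736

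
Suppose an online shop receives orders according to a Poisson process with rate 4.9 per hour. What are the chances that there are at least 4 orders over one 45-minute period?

Over the interval, μ = 4.9 × 0.75 = 3.675 (a 45-minute period = 0.75 hours).
P(N ≥ 4) = 1 − P(N ≤ 3) = 1 − Σ_{j=0}^{3} e^(−μ) μ^j/j! ≈ 0.5006.

0.5006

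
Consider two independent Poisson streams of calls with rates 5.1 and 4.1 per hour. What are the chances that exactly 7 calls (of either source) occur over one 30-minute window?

0.0869

Independent Poisson processes superpose: combined rate λ = 5.1 + 4.1 = 9.2 per hour.
Over the interval, μ = 9.2 × 0.5 = 4.6 (a 30-minute window = 0.5 hours).
P(N = 7) = e^(−4.6) · 4.6^7/7! ≈ 0.0869.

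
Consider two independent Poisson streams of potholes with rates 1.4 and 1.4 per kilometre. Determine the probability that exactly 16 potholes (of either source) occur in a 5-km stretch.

Independent Poisson processes superpose: combined rate λ = 1.4 + 1.4 = 2.8 per kilometre.
Over the interval, μ = 2.8 × 5 = 14 (a 5-km stretch = 5 kilometres).
P(N = 16) = e^(−14) · 14^16/16! ≈ 0.0866.

0.0866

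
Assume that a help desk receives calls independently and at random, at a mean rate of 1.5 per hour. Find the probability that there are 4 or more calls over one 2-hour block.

Over the interval, μ = 1.5 × 2 = 3 (a 2-hour block = 2 hours).
P(N ≥ 4) = 1 − P(N ≤ 3) = 1 − Σ_{j=0}^{3} e^(−μ) μ^j/j! ≈ 0.3528.

0.3528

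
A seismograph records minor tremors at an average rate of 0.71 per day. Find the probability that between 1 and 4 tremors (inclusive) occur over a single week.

0.4388

Over the interval, μ = 0.71 × 7 = 4.97 (a week = 7 days).
P(1 ≤ N ≤ 4) = Σ_{j=1}^{4} e^(−4.97) · 4.97^j/j! ≈ 0.4388.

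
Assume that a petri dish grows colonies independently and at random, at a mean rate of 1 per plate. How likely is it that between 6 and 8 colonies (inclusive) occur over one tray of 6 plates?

0.4016

Over the interval, μ = 1 × 6 = 6 (a tray of 6 plates = 6 plates).
P(6 ≤ N ≤ 8) = Σ_{j=6}^{8} e^(−6) · 6^j/j! ≈ 0.4016.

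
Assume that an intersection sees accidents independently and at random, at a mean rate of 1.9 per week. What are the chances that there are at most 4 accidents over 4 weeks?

Over the interval, μ = 1.9 × 4 = 7.6 (4 weeks).
P(N ≤ 4) = Σ_{j=0}^{4} e^(−μ) μ^j/j! ≈ 0.1249.

0.1249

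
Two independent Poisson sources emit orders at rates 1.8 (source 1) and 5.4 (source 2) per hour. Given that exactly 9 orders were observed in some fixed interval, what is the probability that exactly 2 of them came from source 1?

Given the total, each event is independently from source 1 with probability p = λ_1/(λ_1+λ_2) = 1.8/7.2 = 0.2500.
So K ~ Binomial(9, 1.8/7.2): P(K = 2) = C(9,2) · (1.8/7.2)^2 · (5.4/7.2)^7 ≈ 0.3003.

0.3003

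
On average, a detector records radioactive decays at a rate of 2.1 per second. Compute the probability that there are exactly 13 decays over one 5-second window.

Over the interval, μ = 2.1 × 5 = 10.5 (a 5-second window = 5 seconds).
P(N = 13) = e^(−μ) μ^13/13! = e^(−10.5) · 10.5^13/6227020800 ≈ 0.0834.

0.0834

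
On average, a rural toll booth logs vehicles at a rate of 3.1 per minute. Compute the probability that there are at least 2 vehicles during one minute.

With mean μ = 3.1 per minute,
P(N ≥ 2) = 1 − P(N ≤ 1) = 1 − Σ_{j=0}^{1} e^(−μ) μ^j/j! ≈ 0.8153.

0.8153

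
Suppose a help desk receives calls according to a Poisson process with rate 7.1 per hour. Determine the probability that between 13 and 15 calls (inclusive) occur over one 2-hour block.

Over the interval, μ = 7.1 × 2 = 14.2 (a 2-hour block = 2 hours).
P(13 ≤ N ≤ 15) = Σ_{j=13}^{15} e^(−14.2) · 14.2^j/j! ≈ 0.3104.

0.3104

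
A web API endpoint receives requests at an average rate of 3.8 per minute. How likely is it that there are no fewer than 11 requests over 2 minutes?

0.1465

Over the interval, μ = 3.8 × 2 = 7.6 (2 minutes).
P(N ≥ 11) = 1 − P(N ≤ 10) = 1 − Σ_{j=0}^{10} e^(−μ) μ^j/j! ≈ 0.1465.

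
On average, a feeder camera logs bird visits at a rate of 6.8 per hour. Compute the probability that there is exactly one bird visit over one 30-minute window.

0.1135

Over the interval, μ = 6.8 × 0.5 = 3.4 (a 30-minute window = 0.5 hours).
P(N = 1) = e^(−μ) μ^1/1! = e^(−3.4) · 3.4^1/1 ≈ 0.1135.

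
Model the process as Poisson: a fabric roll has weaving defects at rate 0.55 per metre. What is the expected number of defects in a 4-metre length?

2.2

E[N] = λt = 0.55 × 4 = 2.2 (a 4-metre length = 4 metres).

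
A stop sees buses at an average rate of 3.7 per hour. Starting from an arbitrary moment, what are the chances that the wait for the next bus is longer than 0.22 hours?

The wait for the next event is exponential with rate λ = 3.7 per hour.
P(T > 0.22) = e^(−λt) = e^(−3.7 × 0.22) = e^(−0.814) ≈ 0.4431.

0.4431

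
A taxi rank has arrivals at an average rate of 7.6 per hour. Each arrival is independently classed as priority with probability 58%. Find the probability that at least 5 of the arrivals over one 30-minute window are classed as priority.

0.0729

Thinning: the arrivals that are classed as priority themselves form a Poisson process with rate 0.58 × 7.6 = 4.408 per hour.
Over the interval, μ = 4.408 × 0.5 = 2.204 (a 30-minute window = 0.5 hours).
P(N ≥ 5) = 1 − P(N ≤ 4) ≈ 0.0729.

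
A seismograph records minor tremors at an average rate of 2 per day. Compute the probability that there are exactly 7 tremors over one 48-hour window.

0.0595

Over the interval, μ = 2 × 2 = 4 (a 48-hour window = 2 days).
P(N = 7) = e^(−μ) μ^7/7! = e^(−4) · 4^7/5040 ≈ 0.0595.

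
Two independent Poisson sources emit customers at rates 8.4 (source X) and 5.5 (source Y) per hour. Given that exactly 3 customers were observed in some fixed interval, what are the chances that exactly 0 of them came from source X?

0.0620

Given the total, each event is independently from source X with probability p = λ_X/(λ_X+λ_Y) = 8.4/13.9 ≈ 0.6043.
So K ~ Binomial(3, 8.4/13.9): P(K = 0) = C(3,0) · (8.4/13.9)^0 · (5.5/13.9)^3 ≈ 0.0620.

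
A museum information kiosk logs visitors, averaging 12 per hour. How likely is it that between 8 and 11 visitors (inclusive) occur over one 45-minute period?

Over the interval, μ = 12 × 0.75 = 9 (a 45-minute period = 0.75 hours).
P(8 ≤ N ≤ 11) = Σ_{j=8}^{11} e^(−9) · 9^j/j! ≈ 0.4791.

0.4791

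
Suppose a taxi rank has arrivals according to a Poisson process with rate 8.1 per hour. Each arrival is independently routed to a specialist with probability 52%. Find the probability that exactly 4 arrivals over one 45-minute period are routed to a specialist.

0.1762

Thinning: the arrivals that are routed to a specialist themselves form a Poisson process with rate 0.52 × 8.1 = 4.212 per hour.
Over the interval, μ = 4.212 × 0.75 = 3.159 (a 45-minute period = 0.75 hours).
P(N = 4) = e^(−3.159) · 3.159^4/4! ≈ 0.1762.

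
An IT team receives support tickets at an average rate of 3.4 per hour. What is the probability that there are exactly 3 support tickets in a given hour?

0.2186

With mean μ = 3.4 per hour,
P(N = 3) = e^(−μ) μ^3/3! = e^(−3.4) · 3.4^3/6 ≈ 0.2186.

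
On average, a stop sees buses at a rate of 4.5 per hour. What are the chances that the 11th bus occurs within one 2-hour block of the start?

0.2940

Over the interval, μ = 4.5 × 2 = 9 (a 2-hour block = 2 hours).
The 11th arrival falls in the interval iff at least 11 events occur there: P(S_11 ≤ t) = P(N ≥ 11) = 1 − P(N ≤ 10) ≈ 0.2940.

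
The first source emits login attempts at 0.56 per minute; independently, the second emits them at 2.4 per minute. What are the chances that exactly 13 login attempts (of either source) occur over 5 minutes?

Independent Poisson processes superpose: combined rate λ = 0.56 + 2.4 = 2.96 per minute.
Over the interval, μ = 2.96 × 5 = 14.8 (5 minutes).
P(N = 13) = e^(−14.8) · 14.8^13/13! ≈ 0.0981.

0.0981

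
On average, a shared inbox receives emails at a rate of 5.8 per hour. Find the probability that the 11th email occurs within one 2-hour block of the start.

Over the interval, μ = 5.8 × 2 = 11.6 (a 2-hour block = 2 hours).
The 11th arrival falls in the interval iff at least 11 events occur there: P(S_11 ≤ t) = P(N ≥ 11) = 1 − P(N ≤ 10) ≈ 0.6095.

0.6095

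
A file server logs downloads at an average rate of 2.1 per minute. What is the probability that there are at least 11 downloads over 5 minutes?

0.4793

Over the interval, μ = 2.1 × 5 = 10.5 (5 minutes).
P(N ≥ 11) = 1 − P(N ≤ 10) = 1 − Σ_{j=0}^{10} e^(−μ) μ^j/j! ≈ 0.4793.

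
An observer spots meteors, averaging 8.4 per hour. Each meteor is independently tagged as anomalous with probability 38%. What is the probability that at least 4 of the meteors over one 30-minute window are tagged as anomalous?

0.0783

Thinning: the meteors that are tagged as anomalous themselves form a Poisson process with rate 0.38 × 8.4 = 3.192 per hour.
Over the interval, μ = 3.192 × 0.5 = 1.596 (a 30-minute window = 0.5 hours).
P(N ≥ 4) = 1 − P(N ≤ 3) ≈ 0.0783.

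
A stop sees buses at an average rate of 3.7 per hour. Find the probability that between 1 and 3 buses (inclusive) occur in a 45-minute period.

Over the interval, μ = 3.7 × 0.75 = 2.775 (a 45-minute period = 0.75 hours).
P(1 ≤ N ≤ 3) = Σ_{j=1}^{3} e^(−2.775) · 2.775^j/j! ≈ 0.6351.

0.6351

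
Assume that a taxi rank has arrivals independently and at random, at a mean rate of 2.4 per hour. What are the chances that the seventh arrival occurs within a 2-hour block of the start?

0.2092

Over the interval, μ = 2.4 × 2 = 4.8 (a 2-hour block = 2 hours).
The seventh arrival falls in the interval iff at least 7 events occur there: P(S_7 ≤ t) = P(N ≥ 7) = 1 − P(N ≤ 6) ≈ 0.2092.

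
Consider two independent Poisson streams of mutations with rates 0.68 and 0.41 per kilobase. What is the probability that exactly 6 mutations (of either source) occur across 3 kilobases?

0.0645

Independent Poisson processes superpose: combined rate λ = 0.68 + 0.41 = 1.09 per kilobase.
Over the interval, μ = 1.09 × 3 = 3.27 (3 kilobases).
P(N = 6) = e^(−3.27) · 3.27^6/6! ≈ 0.0645.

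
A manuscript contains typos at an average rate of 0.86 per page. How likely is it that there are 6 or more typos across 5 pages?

0.2633

Over the interval, μ = 0.86 × 5 = 4.3 (5 pages).
P(N ≥ 6) = 1 − P(N ≤ 5) = 1 − Σ_{j=0}^{5} e^(−μ) μ^j/j! ≈ 0.2633.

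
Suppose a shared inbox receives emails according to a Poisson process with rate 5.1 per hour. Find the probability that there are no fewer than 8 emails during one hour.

With mean μ = 5.1 per hour,
P(N ≥ 8) = 1 − P(N ≤ 7) = 1 − Σ_{j=0}^{7} e^(−μ) μ^j/j! ≈ 0.1440.

0.1440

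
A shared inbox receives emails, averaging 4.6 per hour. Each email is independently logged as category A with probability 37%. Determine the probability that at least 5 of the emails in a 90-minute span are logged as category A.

0.1160

Thinning: the emails that are logged as category A themselves form a Poisson process with rate 0.37 × 4.6 = 1.702 per hour.
Over the interval, μ = 1.702 × 1.5 = 2.553 (a 90-minute span = 1.5 hours).
P(N ≥ 5) = 1 − P(N ≤ 4) ≈ 0.1160.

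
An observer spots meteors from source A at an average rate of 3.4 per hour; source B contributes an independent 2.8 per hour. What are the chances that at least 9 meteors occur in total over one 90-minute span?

Independent Poisson processes superpose: combined rate λ = 3.4 + 2.8 = 6.2 per hour.
Over the interval, μ = 6.2 × 1.5 = 9.3 (a 90-minute span = 1.5 hours).
P(N ≥ 9) = 1 − P(N ≤ 8) ≈ 0.5832.

0.5832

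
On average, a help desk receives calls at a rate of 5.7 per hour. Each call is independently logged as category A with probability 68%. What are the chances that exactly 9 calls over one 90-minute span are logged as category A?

Thinning: the calls that are logged as category A themselves form a Poisson process with rate 0.68 × 5.7 = 3.876 per hour.
Over the interval, μ = 3.876 × 1.5 = 5.814 (a 90-minute span = 1.5 hours).
P(N = 9) = e^(−5.814) · 5.814^9/9! ≈ 0.0624.

0.0624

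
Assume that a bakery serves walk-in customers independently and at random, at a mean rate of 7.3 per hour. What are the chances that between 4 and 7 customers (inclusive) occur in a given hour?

With mean μ = 7.3 per hour,
P(4 ≤ N ≤ 7) = Σ_{j=4}^{7} e^(−7.3) · 7.3^j/j! ≈ 0.4867.

0.4867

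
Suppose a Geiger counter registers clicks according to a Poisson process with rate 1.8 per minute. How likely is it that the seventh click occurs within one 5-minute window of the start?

Over the interval, μ = 1.8 × 5 = 9 (a 5-minute window = 5 minutes).
The seventh arrival falls in the interval iff at least 7 events occur there: P(S_7 ≤ t) = P(N ≥ 7) = 1 − P(N ≤ 6) ≈ 0.7932.

0.7932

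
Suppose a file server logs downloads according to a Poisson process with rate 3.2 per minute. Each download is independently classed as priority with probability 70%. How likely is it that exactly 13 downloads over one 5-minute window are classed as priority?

0.0958

Thinning: the downloads that are classed as priority themselves form a Poisson process with rate 0.7 × 3.2 = 2.24 per minute.
Over the interval, μ = 2.24 × 5 = 11.2 (a 5-minute window = 5 minutes).
P(N = 13) = e^(−11.2) · 11.2^13/13! ≈ 0.0958.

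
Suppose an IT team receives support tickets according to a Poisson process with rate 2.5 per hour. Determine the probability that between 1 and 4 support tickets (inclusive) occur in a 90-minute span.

Over the interval, μ = 2.5 × 1.5 = 3.75 (a 90-minute span = 1.5 hours).
P(1 ≤ N ≤ 4) = Σ_{j=1}^{4} e^(−3.75) · 3.75^j/j! ≈ 0.6540.

0.6540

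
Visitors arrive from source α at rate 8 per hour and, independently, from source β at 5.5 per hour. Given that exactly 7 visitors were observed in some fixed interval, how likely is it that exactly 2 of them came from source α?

Given the total, each event is independently from source α with probability p = λ_α/(λ_α+λ_β) = 8/13.5 ≈ 0.5926.
So K ~ Binomial(7, 8/13.5): P(K = 2) = C(7,2) · (8/13.5)^2 · (5.5/13.5)^5 ≈ 0.0828.

0.0828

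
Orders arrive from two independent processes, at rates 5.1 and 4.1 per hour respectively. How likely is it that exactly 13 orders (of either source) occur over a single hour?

Independent Poisson processes superpose: combined rate λ = 5.1 + 4.1 = 9.2 per hour.
So μ = 9.2.
P(N = 13) = e^(−9.2) · 9.2^13/13! ≈ 0.0549.

0.0549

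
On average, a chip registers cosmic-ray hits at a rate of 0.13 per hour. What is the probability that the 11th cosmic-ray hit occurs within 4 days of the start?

0.7010

Over the interval, μ = 0.13 × 96 = 12.48 (4 days = 96 hours).
The 11th arrival falls in the interval iff at least 11 events occur there: P(S_11 ≤ t) = P(N ≥ 11) = 1 − P(N ≤ 10) ≈ 0.7010.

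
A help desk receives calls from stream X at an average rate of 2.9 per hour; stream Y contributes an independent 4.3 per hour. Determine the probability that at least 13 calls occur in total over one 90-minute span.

0.2896

Independent Poisson processes superpose: combined rate λ = 2.9 + 4.3 = 7.2 per hour.
Over the interval, μ = 7.2 × 1.5 = 10.8 (a 90-minute span = 1.5 hours).
P(N ≥ 13) = 1 − P(N ≤ 12) ≈ 0.2896.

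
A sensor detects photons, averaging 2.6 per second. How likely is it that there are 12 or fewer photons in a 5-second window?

Over the interval, μ = 2.6 × 5 = 13 (a 5-second window = 5 seconds).
P(N ≤ 12) = Σ_{j=0}^{12} e^(−μ) μ^j/j! ≈ 0.4631.

0.4631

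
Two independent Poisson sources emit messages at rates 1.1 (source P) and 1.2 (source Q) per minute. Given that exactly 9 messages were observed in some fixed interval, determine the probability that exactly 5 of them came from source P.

Given the total, each event is independently from source P with probability p = λ_P/(λ_P+λ_Q) = 1.1/2.3 ≈ 0.4783.
So K ~ Binomial(9, 1.1/2.3): P(K = 5) = C(9,5) · (1.1/2.3)^5 · (1.2/2.3)^4 ≈ 0.2336.

0.2336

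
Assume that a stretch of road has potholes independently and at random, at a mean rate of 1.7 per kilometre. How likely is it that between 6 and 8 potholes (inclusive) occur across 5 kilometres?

0.3735

Over the interval, μ = 1.7 × 5 = 8.5 (5 kilometres).
P(6 ≤ N ≤ 8) = Σ_{j=6}^{8} e^(−8.5) · 8.5^j/j! ≈ 0.3735.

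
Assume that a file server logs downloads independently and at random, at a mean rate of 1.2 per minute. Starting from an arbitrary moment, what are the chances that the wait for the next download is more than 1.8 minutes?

The wait for the next event is exponential with rate λ = 1.2 per minute.
P(T > 1.8) = e^(−λt) = e^(−1.2 × 1.8) = e^(−2.16) ≈ 0.1153.

0.1153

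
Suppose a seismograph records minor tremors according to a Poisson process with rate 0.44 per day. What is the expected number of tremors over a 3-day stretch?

E[N] = λt = 0.44 × 3 = 1.32 (a 3-day stretch = 3 days).

1.32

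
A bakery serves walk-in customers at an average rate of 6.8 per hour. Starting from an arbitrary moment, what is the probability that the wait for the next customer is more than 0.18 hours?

0.2941

The wait for the next event is exponential with rate λ = 6.8 per hour.
P(T > 0.18) = e^(−λt) = e^(−6.8 × 0.18) = e^(−1.224) ≈ 0.2941.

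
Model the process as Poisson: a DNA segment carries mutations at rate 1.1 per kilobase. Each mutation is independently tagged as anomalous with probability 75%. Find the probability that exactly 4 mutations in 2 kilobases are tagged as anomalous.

Thinning: the mutations that are tagged as anomalous themselves form a Poisson process with rate 0.75 × 1.1 = 0.825 per kilobase.
Over the interval, μ = 0.825 × 2 = 1.65 (2 kilobases).
P(N = 4) = e^(−1.65) · 1.65^4/4! ≈ 0.0593.

0.0593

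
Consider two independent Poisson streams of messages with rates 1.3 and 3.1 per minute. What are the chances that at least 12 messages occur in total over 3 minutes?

0.6668

Independent Poisson processes superpose: combined rate λ = 1.3 + 3.1 = 4.4 per minute.
Over the interval, μ = 4.4 × 3 = 13.2 (3 minutes).
P(N ≥ 12) = 1 − P(N ≤ 11) ≈ 0.6668.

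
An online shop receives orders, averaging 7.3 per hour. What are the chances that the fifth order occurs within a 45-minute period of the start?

0.6386

Over the interval, μ = 7.3 × 0.75 = 5.475 (a 45-minute period = 0.75 hours).
The fifth arrival falls in the interval iff at least 5 events occur there: P(S_5 ≤ t) = P(N ≥ 5) = 1 − P(N ≤ 4) ≈ 0.6386.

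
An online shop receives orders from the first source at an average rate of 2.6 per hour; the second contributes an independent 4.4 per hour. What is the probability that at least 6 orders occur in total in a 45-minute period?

Independent Poisson processes superpose: combined rate λ = 2.6 + 4.4 = 7 per hour.
Over the interval, μ = 7 × 0.75 = 5.25 (a 45-minute period = 0.75 hours).
P(N ≥ 6) = 1 − P(N ≤ 5) ≈ 0.4278.

0.4278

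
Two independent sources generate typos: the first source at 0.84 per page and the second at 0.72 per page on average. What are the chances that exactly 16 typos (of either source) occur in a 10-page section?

Independent Poisson processes superpose: combined rate λ = 0.84 + 0.72 = 1.56 per page.
Over the interval, μ = 1.56 × 10 = 15.6 (a 10-page section = 10 pages).
P(N = 16) = e^(−15.6) · 15.6^16/16! ≈ 0.0987.

0.0987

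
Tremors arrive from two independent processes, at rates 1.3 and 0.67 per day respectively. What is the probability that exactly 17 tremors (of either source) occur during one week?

0.0680

Independent Poisson processes superpose: combined rate λ = 1.3 + 0.67 = 1.97 per day.
Over the interval, μ = 1.97 × 7 = 13.79 (a week = 7 days).
P(N = 17) = e^(−13.79) · 13.79^17/17! ≈ 0.0680.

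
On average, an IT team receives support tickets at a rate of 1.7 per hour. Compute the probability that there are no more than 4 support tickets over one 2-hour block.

Over the interval, μ = 1.7 × 2 = 3.4 (a 2-hour block = 2 hours).
P(N ≤ 4) = Σ_{j=0}^{4} e^(−μ) μ^j/j! ≈ 0.7442.

0.7442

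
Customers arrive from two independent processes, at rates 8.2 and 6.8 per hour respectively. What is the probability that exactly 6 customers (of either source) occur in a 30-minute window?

0.1367

Independent Poisson processes superpose: combined rate λ = 8.2 + 6.8 = 15 per hour.
Over the interval, μ = 15 × 0.5 = 7.5 (a 30-minute window = 0.5 hours).
P(N = 6) = e^(−7.5) · 7.5^6/6! ≈ 0.1367.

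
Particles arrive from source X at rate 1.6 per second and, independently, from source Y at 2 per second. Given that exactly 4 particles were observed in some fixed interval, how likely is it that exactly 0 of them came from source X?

Given the total, each event is independently from source X with probability p = λ_X/(λ_X+λ_Y) = 1.6/3.6 ≈ 0.4444.
So K ~ Binomial(4, 1.6/3.6): P(K = 0) = C(4,0) · (1.6/3.6)^0 · (2/3.6)^4 ≈ 0.0953.

0.0953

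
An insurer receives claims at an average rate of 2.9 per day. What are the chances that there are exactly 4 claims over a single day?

With mean μ = 2.9 per day,
P(N = 4) = e^(−μ) μ^4/4! = e^(−2.9) · 2.9^4/24 ≈ 0.1622.

0.1622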